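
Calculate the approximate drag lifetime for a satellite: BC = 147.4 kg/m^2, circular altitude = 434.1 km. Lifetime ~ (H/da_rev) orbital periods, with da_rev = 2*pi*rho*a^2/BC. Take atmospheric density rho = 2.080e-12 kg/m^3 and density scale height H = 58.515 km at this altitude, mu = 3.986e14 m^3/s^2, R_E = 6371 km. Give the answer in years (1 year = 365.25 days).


a = R_E + alt = 6805.1000 km = 6.8051e+06 m
da_rev = 2*pi*rho*a^2/BC = 2*pi*2.080e-12*(6.8051e+06)^2/147.4 = 4.105960 m per revolution
N = H/da_rev = 58515.0000 m / 4.105960 m = 14251.2339 revolutions
P = 2*pi*sqrt(a^3/mu) = 5586.7982 s
lifetime = N*P = 14251.2339 * 5586.7982 = 7.9618768e+07 s = 921.5135 days
years = 921.5135 / 365.25 = 2.5230 years

2.5230 years


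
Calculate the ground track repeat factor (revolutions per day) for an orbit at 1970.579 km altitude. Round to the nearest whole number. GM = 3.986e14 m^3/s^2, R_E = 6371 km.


r = 8.341579e+06 m
T = 2*pi*sqrt(r^3/mu) = 7581.9972 s = 126.3666 min
revs/day = 1440 / 126.3666 = 11.3954
Rounded: 11 revolutions per day

11 revolutions per day


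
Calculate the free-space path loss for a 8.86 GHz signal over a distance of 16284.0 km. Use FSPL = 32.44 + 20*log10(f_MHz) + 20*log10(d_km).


f = 8.86 GHz = 8860.0000 MHz
d = 16284.0 km
FSPL = 32.44 + 20*log10(8860.0000) + 20*log10(16284.0)
FSPL = 32.44 + 78.9487 + 84.2352
FSPL = 195.6239 dB

195.6239 dB


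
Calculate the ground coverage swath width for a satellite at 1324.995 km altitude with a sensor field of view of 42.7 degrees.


FOV = 42.7 deg = 0.7452556 rad
swath = 2 * alt * tan(FOV/2) = 2 * 1324.995 * tan(0.3726278)
swath = 2 * 1324.995 * 0.3908894
swath = 1035.8529 km

1035.8529 km


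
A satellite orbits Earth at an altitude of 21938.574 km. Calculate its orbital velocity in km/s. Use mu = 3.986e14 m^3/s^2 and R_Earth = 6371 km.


r = R_E + alt = 6371.0 + 21938.574 = 28309.5740 km = 2.8309574e+07 m
v = sqrt(mu/r) = sqrt(3.986e14 / 2.8309574e+07) = 3752.3382 m/s = 3.7523 km/s

3.7523 km/s


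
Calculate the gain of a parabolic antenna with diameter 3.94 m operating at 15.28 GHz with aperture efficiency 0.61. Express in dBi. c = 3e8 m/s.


lambda = c/f = 3e8 / 1.528e+10 = 0.01963351 m
G = eta*(pi*D/lambda)^2 = 0.61*(pi*3.94/0.01963351)^2
G = 242452.2524 (linear)
G = 10*log10(242452.2524) = 53.8463 dBi

53.8463 dBi


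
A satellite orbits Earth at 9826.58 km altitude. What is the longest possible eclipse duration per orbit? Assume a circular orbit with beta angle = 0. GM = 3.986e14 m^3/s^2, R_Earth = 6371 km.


r = 16197.5800 km
T = 341.9284 min
Eclipse fraction = arcsin(R_E/r)/pi = arcsin(6371.0000/16197.5800)/pi
= arcsin(0.3933304)/pi = 0.1286771
Eclipse duration = 0.1286771 * 341.9284 = 43.9984 min

43.9984 minutes


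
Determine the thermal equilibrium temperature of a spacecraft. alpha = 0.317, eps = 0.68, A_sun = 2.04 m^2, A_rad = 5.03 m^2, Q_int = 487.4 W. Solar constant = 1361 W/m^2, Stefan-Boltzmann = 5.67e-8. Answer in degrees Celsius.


Numerator = alpha*S*A_sun + Q_int = 0.317*1361*2.04 + 487.4 = 1367.5315 W
Denominator = eps*sigma*A_rad = 0.68*5.67e-8*5.03 = 1.9393668e-07 W/K^4
T^4 = 7.0514329e+09 K^4
T = 289.7806 K = 16.6306 C

16.6306 degrees Celsius


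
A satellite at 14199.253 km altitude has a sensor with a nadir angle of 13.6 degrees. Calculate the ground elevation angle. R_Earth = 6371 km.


r = R_E + alt = 20570.2530 km
Law of sines in the satellite / Earth-center / ground-point triangle:
  sin(nadir)/R_E = sin(90 + el)/r  =>  cos(el) = (r/R_E)*sin(nadir)
cos(el) = (20570.2530 / 6371.0000) * sin(13.6 deg) = 0.7592109
el = arccos(0.7592109) = 40.6053 deg
(Earth-central angle = 90 - nadir - el = 35.7947 deg)

40.6053 degrees


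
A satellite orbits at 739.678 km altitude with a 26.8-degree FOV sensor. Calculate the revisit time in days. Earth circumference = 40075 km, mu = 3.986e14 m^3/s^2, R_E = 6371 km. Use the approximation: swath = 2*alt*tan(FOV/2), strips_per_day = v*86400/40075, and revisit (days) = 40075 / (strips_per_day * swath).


swath = 2*739.678*tan(0.2338741) = 352.4323 km
v = sqrt(mu/r) = 7487.0915 m/s = 7.4871 km/s
strips/day = v*86400/40075 = 7.4871*86400/40075 = 16.1419
coverage/day = strips * swath = 16.1419 * 352.4323 = 5688.9101 km
revisit = 40075 / 5688.9101 = 7.0444 days

7.0444 days


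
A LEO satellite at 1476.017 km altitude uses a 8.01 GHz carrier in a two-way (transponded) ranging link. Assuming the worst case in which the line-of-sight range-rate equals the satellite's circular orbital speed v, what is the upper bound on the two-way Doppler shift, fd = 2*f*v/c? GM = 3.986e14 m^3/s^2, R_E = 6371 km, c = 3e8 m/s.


r = 7.847017e+06 m
v = sqrt(mu/r) = 7127.1574 m/s (worst-case radial velocity)
f = 8.01 GHz = 8.01e+09 Hz
fd = 2*f*v/c = 2*8.01e+09*7127.1574/3.0e+08
fd = 380590.2055 Hz

380590.2055 Hz


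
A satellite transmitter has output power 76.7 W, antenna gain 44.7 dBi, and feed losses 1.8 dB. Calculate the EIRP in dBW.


Pt = 76.7 W = 18.8480 dBW
EIRP = Pt_dBW + Gt - losses = 18.8480 + 44.7 - 1.8 = 61.7480 dBW

61.7480 dBW


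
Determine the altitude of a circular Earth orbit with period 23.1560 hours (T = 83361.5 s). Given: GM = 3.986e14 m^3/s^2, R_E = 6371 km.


T = 83361.5 s
r = (mu*T^2/(4*pi^2))^(1/3) = (3.986e14 * 83361.5^2 / (4*pi^2))^(1/3)
r = 4.1244831e+07 m = 41244.8314 km
alt = r - R_E = 41244.8314 - 6371 = 34873.8314 km

34873.8314 km


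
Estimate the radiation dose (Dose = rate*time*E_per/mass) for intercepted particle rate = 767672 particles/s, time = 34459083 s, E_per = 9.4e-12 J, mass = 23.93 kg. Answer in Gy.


Total energy deposited = rate * time * E_per
  = 767672 * 34459083 * 9.4e-12 = 248.6608 J
Dose = E_total / mass = 248.6608 / 23.93
Dose = 10.3912 Gy

10.3912 Gy


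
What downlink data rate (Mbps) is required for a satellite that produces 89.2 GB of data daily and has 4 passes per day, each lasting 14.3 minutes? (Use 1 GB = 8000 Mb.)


total contact time = 4 * 14.3 * 60 = 3432.0000 s
data = 89.2 GB = 713600.0000 Mb
rate = 713600.0000 / 3432.0000 = 207.9254 Mbps

207.9254 Mbps


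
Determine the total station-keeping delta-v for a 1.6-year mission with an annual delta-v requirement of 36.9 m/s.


dV = rate * years = 36.9 * 1.6
dV = 59.0400 m/s

59.0400 m/s


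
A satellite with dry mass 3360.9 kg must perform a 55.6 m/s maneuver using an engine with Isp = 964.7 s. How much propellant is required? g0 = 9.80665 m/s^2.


ve = Isp * g0 = 964.7 * 9.80665 = 9460.475255 m/s
mass ratio = exp(dv/ve) = exp(55.6/9460.475255) = 1.00589439
m_prop = m_dry * (mr - 1) = 3360.9 * (1.00589439 - 1)
m_prop = 19.8104 kg

19.8104 kg


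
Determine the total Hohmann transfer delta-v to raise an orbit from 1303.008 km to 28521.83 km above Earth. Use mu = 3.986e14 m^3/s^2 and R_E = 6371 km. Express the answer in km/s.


r1 = 7674.0080 km = 7.674008e+06 m
r2 = 34892.8300 km = 3.489283e+07 m
dv1 = sqrt(mu/r1)*(sqrt(2*r2/(r1+r2)) - 1) = 2020.8936 m/s
dv2 = sqrt(mu/r2)*(1 - sqrt(2*r1/(r1+r2))) = 1350.3653 m/s
total dv = |dv1| + |dv2| = 2020.8936 + 1350.3653 = 3371.2590 m/s = 3.3713 km/s

3.3713 km/s


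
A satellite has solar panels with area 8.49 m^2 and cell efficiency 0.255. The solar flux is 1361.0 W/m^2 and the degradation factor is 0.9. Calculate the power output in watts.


P = area * eta * S * degradation
P = 8.49 * 0.255 * 1361.0 * 0.9
P = 2651.8473 W

2651.8473 W


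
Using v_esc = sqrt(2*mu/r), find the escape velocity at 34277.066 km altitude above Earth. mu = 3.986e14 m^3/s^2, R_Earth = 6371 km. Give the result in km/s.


r = 6371.0 + 34277.066 = 40648.0660 km = 4.0648066e+07 m
v_esc = sqrt(2*mu/r) = sqrt(2*3.986e14 / 4.0648066e+07)
v_esc = 4428.5719 m/s = 4.4286 km/s

4.4286 km/s


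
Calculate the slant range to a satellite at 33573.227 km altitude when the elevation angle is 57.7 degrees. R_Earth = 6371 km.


h = 33573.227 km, el = 57.7 deg
d = -R_E*sin(el) + sqrt((R_E*sin(el))^2 + 2*R_E*h + h^2)
d = -6371.0000*sin(1.0071) + sqrt((6371.0000*0.8452618)^2 + 2*6371.0000*33573.227 + 33573.227^2)
d = 34413.7264 km

34413.7264 km


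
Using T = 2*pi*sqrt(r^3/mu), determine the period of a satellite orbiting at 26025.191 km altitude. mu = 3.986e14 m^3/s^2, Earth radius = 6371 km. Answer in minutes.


r = 32396.1910 km = 3.2396191e+07 m
T = 2*pi*sqrt(r^3/mu) = 2*pi*sqrt(3.400023e+22 / 3.986e14)
T = 58029.9435 s = 967.1657 min

967.1657 minutes


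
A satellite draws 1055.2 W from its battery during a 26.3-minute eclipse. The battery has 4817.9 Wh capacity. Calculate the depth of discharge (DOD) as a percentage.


E_used = P * t / 60 = 1055.2 * 26.3 / 60 = 462.5293 Wh
DOD = E_used / E_total * 100 = 462.5293 / 4817.9 * 100
DOD = 9.6002 %

9.6002 %


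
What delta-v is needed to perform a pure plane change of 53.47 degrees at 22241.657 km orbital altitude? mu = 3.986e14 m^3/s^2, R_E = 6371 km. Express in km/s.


r = 28612.6570 km = 2.8612657e+07 m
V = sqrt(mu/r) = 3732.4118 m/s
di = 53.47 deg = 0.9332276 rad
dV = 2*V*sin(di/2) = 2*3732.4118*sin(0.4666138)
dV = 3358.1602 m/s = 3.3582 km/s

3.3582 km/s


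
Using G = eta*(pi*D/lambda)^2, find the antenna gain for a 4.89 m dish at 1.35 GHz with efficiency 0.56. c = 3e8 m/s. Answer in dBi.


lambda = c/f = 3e8 / 1.35e+09 = 0.2222222 m
G = eta*(pi*D/lambda)^2 = 0.56*(pi*4.89/0.2222222)^2
G = 2676.2737 (linear)
G = 10*log10(2676.2737) = 34.2753 dBi

34.2753 dBi


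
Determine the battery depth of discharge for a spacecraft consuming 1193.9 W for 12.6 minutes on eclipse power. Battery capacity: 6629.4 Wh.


E_used = P * t / 60 = 1193.9 * 12.6 / 60 = 250.7190 Wh
DOD = E_used / E_total * 100 = 250.7190 / 6629.4 * 100
DOD = 3.7819 %

3.7819 %


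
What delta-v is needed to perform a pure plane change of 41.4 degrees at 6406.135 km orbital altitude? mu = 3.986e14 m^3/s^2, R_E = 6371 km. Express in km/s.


r = 12777.1350 km = 1.2777135e+07 m
V = sqrt(mu/r) = 5585.3695 m/s
di = 41.4 deg = 0.7225663 rad
dV = 2*V*sin(di/2) = 2*5585.3695*sin(0.3612832)
dV = 3948.5752 m/s = 3.9486 km/s

3.9486 km/s


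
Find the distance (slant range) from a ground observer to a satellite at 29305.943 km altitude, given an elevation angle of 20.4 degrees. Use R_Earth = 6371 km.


h = 29305.943 km, el = 20.4 deg
d = -R_E*sin(el) + sqrt((R_E*sin(el))^2 + 2*R_E*h + h^2)
d = -6371.0000*sin(0.3560472) + sqrt((6371.0000*0.348572)^2 + 2*6371.0000*29305.943 + 29305.943^2)
d = 32952.9076 km

32952.9076 km


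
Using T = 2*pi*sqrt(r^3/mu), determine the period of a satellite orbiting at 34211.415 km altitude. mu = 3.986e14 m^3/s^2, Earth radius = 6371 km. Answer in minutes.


r = 40582.4150 km = 4.0582415e+07 m
T = 2*pi*sqrt(r^3/mu) = 2*pi*sqrt(6.6836494e+22 / 3.986e14)
T = 81361.3325 s = 1356.0222 min

1356.0222 minutes


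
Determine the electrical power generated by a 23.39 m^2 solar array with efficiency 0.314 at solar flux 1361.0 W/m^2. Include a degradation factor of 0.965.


P = area * eta * S * degradation
P = 23.39 * 0.314 * 1361.0 * 0.965
P = 9645.9567 W

9645.9567 W


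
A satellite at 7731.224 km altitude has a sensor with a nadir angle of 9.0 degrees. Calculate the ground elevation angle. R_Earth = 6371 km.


r = R_E + alt = 14102.2240 km
Law of sines in the satellite / Earth-center / ground-point triangle:
  sin(nadir)/R_E = sin(90 + el)/r  =>  cos(el) = (r/R_E)*sin(nadir)
cos(el) = (14102.2240 / 6371.0000) * sin(9.0 deg) = 0.3462681
el = arccos(0.3462681) = 69.7408 deg
(Earth-central angle = 90 - nadir - el = 11.2592 deg)

69.7408 degrees


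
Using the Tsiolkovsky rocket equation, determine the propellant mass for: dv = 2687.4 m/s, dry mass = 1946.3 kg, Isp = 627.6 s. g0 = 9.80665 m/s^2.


ve = Isp * g0 = 627.6 * 9.80665 = 6154.653540 m/s
mass ratio = exp(dv/ve) = exp(2687.4/6154.653540) = 1.54750694
m_prop = m_dry * (mr - 1) = 1946.3 * (1.54750694 - 1)
m_prop = 1065.6128 kg

1065.6128 kg


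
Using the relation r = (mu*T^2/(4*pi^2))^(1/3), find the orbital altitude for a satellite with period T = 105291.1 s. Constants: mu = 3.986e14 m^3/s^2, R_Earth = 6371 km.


T = 105291.1 s
r = (mu*T^2/(4*pi^2))^(1/3) = (3.986e14 * 105291.1^2 / (4*pi^2))^(1/3)
r = 4.8193333e+07 m = 48193.3328 km
alt = r - R_E = 48193.3328 - 6371 = 41822.3328 km

41822.3328 km


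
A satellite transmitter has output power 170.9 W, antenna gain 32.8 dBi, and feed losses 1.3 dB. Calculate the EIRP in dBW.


Pt = 170.9 W = 22.3274 dBW
EIRP = Pt_dBW + Gt - losses = 22.3274 + 32.8 - 1.3 = 53.8274 dBW

53.8274 dBW


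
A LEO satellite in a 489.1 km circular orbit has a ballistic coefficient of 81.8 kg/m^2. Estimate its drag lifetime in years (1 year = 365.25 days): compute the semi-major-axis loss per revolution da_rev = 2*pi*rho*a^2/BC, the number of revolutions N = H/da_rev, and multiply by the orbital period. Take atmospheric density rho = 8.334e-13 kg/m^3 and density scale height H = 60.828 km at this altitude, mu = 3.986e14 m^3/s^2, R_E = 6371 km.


a = R_E + alt = 6860.1000 km = 6.8601e+06 m
da_rev = 2*pi*rho*a^2/BC = 2*pi*8.334e-13*(6.8601e+06)^2/81.8 = 3.012596 m per revolution
N = H/da_rev = 60828.0000 m / 3.012596 m = 20191.2211 revolutions
P = 2*pi*sqrt(a^3/mu) = 5654.6651 s
lifetime = N*P = 20191.2211 * 5654.6651 = 1.1417459e+08 s = 1321.4652 days
years = 1321.4652 / 365.25 = 3.6180 years

3.6180 years


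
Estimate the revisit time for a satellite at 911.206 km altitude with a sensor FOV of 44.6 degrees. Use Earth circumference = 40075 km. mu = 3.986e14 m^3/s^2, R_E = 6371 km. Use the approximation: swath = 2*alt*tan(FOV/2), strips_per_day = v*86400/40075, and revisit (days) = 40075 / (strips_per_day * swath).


swath = 2*911.206*tan(0.3892084) = 747.4256 km
v = sqrt(mu/r) = 7398.3891 m/s = 7.3984 km/s
strips/day = v*86400/40075 = 7.3984*86400/40075 = 15.9506
coverage/day = strips * swath = 15.9506 * 747.4256 = 11921.8970 km
revisit = 40075 / 11921.8970 = 3.3615 days

3.3615 days


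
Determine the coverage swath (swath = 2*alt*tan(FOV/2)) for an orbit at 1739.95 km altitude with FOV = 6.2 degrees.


FOV = 6.2 deg = 0.1082104 rad
swath = 2 * alt * tan(FOV/2) = 2 * 1739.95 * tan(0.05410521)
swath = 2 * 1739.95 * 0.05415806
swath = 188.4646 km

188.4646 km


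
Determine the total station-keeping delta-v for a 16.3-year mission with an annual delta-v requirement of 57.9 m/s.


dV = rate * years = 57.9 * 16.3
dV = 943.7700 m/s

943.7700 m/s


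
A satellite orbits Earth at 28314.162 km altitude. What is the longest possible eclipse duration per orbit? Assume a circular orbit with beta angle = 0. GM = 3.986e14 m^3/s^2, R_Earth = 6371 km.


r = 34685.1620 km
T = 1071.4590 min
Eclipse fraction = arcsin(R_E/r)/pi = arcsin(6371.0000/34685.1620)/pi
= arcsin(0.1836808)/pi = 0.05880129
Eclipse duration = 0.05880129 * 1071.4590 = 63.0032 min

63.0032 minutes


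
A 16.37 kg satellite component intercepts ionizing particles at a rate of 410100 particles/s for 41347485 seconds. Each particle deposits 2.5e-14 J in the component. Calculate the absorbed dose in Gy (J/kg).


Total energy deposited = rate * time * E_per
  = 410100 * 41347485 * 2.5e-14 = 0.4239151 J
Dose = E_total / mass = 0.4239151 / 16.37
Dose = 0.02589585 Gy

0.0259 Gy


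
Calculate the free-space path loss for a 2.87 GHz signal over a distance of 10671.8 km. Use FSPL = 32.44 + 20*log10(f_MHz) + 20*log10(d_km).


f = 2.87 GHz = 2870.0000 MHz
d = 10671.8 km
FSPL = 32.44 + 20*log10(2870.0000) + 20*log10(10671.8)
FSPL = 32.44 + 69.1576 + 80.5648
FSPL = 182.1624 dB

182.1624 dB


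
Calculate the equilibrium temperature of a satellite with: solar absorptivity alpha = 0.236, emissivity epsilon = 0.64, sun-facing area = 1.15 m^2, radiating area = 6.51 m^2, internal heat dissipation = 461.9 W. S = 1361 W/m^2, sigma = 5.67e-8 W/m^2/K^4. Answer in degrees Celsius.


Numerator = alpha*S*A_sun + Q_int = 0.236*1361*1.15 + 461.9 = 831.2754 W
Denominator = eps*sigma*A_rad = 0.64*5.67e-8*6.51 = 2.3623488e-07 W/K^4
T^4 = 3.5188512e+09 K^4
T = 243.5568 K = -29.5932 C

-29.5932 degrees Celsius


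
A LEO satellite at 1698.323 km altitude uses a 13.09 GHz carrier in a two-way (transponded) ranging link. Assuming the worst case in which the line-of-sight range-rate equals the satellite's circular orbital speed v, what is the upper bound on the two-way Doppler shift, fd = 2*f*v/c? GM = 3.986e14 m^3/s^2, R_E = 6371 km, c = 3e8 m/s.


r = 8.069323e+06 m
v = sqrt(mu/r) = 7028.2969 m/s (worst-case radial velocity)
f = 13.09 GHz = 1.309e+10 Hz
fd = 2*f*v/c = 2*1.309e+10*7028.2969/3.0e+08
fd = 613336.0399 Hz

613336.0399 Hz


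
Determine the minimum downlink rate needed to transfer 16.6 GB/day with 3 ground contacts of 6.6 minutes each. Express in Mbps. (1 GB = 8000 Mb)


total contact time = 3 * 6.6 * 60 = 1188.0000 s
data = 16.6 GB = 132800.0000 Mb
rate = 132800.0000 / 1188.0000 = 111.7845 Mbps

111.7845 Mbps


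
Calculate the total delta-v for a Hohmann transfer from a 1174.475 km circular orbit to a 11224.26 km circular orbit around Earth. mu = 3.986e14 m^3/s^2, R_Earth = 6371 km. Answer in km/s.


r1 = 7545.4750 km = 7.545475e+06 m
r2 = 17595.2600 km = 1.759526e+07 m
dv1 = sqrt(mu/r1)*(sqrt(2*r2/(r1+r2)) - 1) = 1330.8504 m/s
dv2 = sqrt(mu/r2)*(1 - sqrt(2*r1/(r1+r2))) = 1072.0352 m/s
total dv = |dv1| + |dv2| = 1330.8504 + 1072.0352 = 2402.8856 m/s = 2.4029 km/s

2.4029 km/s


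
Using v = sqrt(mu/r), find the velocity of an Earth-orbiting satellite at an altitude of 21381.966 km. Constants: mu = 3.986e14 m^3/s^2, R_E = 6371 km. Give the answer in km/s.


r = R_E + alt = 6371.0 + 21381.966 = 27752.9660 km = 2.7752966e+07 m
v = sqrt(mu/r) = sqrt(3.986e14 / 2.7752966e+07) = 3789.7795 m/s = 3.7898 km/s

3.7898 km/s


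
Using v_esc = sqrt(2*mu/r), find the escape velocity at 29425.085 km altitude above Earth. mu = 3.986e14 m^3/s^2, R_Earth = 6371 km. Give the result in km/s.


r = 6371.0 + 29425.085 = 35796.0850 km = 3.5796085e+07 m
v_esc = sqrt(2*mu/r) = sqrt(2*3.986e14 / 3.5796085e+07)
v_esc = 4719.1728 m/s = 4.7192 km/s

4.7192 km/s


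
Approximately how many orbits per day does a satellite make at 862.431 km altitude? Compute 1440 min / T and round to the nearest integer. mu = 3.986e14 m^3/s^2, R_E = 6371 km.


r = 7.233431e+06 m
T = 2*pi*sqrt(r^3/mu) = 6122.4851 s = 102.0414 min
revs/day = 1440 / 102.0414 = 14.1119
Rounded: 14 revolutions per day

14 revolutions per day


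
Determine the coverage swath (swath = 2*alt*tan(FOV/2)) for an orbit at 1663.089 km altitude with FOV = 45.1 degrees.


FOV = 45.1 deg = 0.7871435 rad
swath = 2 * alt * tan(FOV/2) = 2 * 1663.089 * tan(0.3935717)
swath = 2 * 1663.089 * 0.4152363
swath = 1381.1499 km

1381.1499 km


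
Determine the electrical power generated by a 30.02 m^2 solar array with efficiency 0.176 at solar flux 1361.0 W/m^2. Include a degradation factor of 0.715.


P = area * eta * S * degradation
P = 30.02 * 0.176 * 1361.0 * 0.715
P = 5141.4726 W

5141.4726 W


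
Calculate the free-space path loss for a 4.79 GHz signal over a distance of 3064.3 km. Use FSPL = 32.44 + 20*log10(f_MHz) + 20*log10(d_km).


f = 4.79 GHz = 4790.0000 MHz
d = 3064.3 km
FSPL = 32.44 + 20*log10(4790.0000) + 20*log10(3064.3)
FSPL = 32.44 + 73.6067 + 69.7266
FSPL = 175.7733 dB

175.7733 dB


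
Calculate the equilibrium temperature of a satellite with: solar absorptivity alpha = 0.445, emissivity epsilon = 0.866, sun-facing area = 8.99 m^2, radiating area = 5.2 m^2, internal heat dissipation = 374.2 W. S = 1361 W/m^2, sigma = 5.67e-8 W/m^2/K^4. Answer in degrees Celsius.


Numerator = alpha*S*A_sun + Q_int = 0.445*1361*8.99 + 374.2 = 5818.9486 W
Denominator = eps*sigma*A_rad = 0.866*5.67e-8*5.2 = 2.5533144e-07 W/K^4
T^4 = 2.2789785e+10 K^4
T = 388.5394 K = 115.3894 C

115.3894 degrees Celsius


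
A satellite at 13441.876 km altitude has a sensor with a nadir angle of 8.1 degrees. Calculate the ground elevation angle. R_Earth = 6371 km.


r = R_E + alt = 19812.8760 km
Law of sines in the satellite / Earth-center / ground-point triangle:
  sin(nadir)/R_E = sin(90 + el)/r  =>  cos(el) = (r/R_E)*sin(nadir)
cos(el) = (19812.8760 / 6371.0000) * sin(8.1 deg) = 0.4381822
el = arccos(0.4381822) = 64.0120 deg
(Earth-central angle = 90 - nadir - el = 17.8880 deg)

64.0120 degrees


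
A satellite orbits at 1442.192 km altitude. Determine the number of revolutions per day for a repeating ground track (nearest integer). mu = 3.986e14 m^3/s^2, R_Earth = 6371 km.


r = 7.813192e+06 m
T = 2*pi*sqrt(r^3/mu) = 6873.1206 s = 114.5520 min
revs/day = 1440 / 114.5520 = 12.5707
Rounded: 13 revolutions per day

13 revolutions per day


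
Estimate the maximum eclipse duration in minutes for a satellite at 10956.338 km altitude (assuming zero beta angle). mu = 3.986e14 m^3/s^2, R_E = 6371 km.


r = 17327.3380 km
T = 378.3186 min
Eclipse fraction = arcsin(R_E/r)/pi = arcsin(6371.0000/17327.3380)/pi
= arcsin(0.3676849)/pi = 0.1198495
Eclipse duration = 0.1198495 * 378.3186 = 45.3413 min

45.3413 minutes


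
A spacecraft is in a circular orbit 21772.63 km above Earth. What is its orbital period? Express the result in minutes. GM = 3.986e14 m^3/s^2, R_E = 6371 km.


r = 28143.6300 km = 2.814363e+07 m
T = 2*pi*sqrt(r^3/mu) = 2*pi*sqrt(2.2291554e+22 / 3.986e14)
T = 46987.3974 s = 783.1233 min

783.1233 minutes


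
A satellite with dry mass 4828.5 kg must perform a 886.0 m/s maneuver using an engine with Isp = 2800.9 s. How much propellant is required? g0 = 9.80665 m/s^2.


ve = Isp * g0 = 2800.9 * 9.80665 = 27467.445985 m/s
mass ratio = exp(dv/ve) = exp(886.0/27467.445985) = 1.03278224
m_prop = m_dry * (mr - 1) = 4828.5 * (1.03278224 - 1)
m_prop = 158.2891 kg

158.2891 kg


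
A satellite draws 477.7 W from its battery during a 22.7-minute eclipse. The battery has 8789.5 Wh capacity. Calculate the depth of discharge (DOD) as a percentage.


E_used = P * t / 60 = 477.7 * 22.7 / 60 = 180.7298 Wh
DOD = E_used / E_total * 100 = 180.7298 / 8789.5 * 100
DOD = 2.0562 %

2.0562 %


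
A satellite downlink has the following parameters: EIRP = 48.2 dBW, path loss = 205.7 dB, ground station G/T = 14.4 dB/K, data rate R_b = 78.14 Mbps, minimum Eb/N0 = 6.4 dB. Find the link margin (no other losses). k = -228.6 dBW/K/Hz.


C/N0 = EIRP - FSPL + G/T - k = 48.2 - 205.7 + 14.4 - (-228.6)
C/N0 = 85.5000 dB-Hz
R_b = 78.14 Mbps = 7.814e+07 bps -> 10*log10(R_b) = 78.9287 dB-Hz
Eb/N0 = C/N0 - 10*log10(R_b) = 85.5000 - 78.9287 = 6.5713 dB
Margin = Eb/N0 - Eb/N0_req = 6.5713 - 6.4 = 0.1712659 dB (link closes)

0.1713 dB


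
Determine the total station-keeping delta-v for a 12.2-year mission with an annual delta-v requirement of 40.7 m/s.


dV = rate * years = 40.7 * 12.2
dV = 496.5400 m/s

496.5400 m/s


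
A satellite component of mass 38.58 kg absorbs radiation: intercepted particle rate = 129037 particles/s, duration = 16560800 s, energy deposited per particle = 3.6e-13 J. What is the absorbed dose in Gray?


Total energy deposited = rate * time * E_per
  = 129037 * 16560800 * 3.6e-13 = 0.7693041 J
Dose = E_total / mass = 0.7693041 / 38.58
Dose = 0.01994049 Gy

0.0199 Gy


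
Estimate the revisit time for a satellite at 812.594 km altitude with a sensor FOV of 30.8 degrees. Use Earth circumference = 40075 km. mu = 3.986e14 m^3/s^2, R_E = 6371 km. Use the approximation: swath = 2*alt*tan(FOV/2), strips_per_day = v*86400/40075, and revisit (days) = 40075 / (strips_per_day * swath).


swath = 2*812.594*tan(0.2687807) = 447.6514 km
v = sqrt(mu/r) = 7448.9963 m/s = 7.4490 km/s
strips/day = v*86400/40075 = 7.4490*86400/40075 = 16.0597
coverage/day = strips * swath = 16.0597 * 447.6514 = 7189.1554 km
revisit = 40075 / 7189.1554 = 5.5744 days

5.5744 days


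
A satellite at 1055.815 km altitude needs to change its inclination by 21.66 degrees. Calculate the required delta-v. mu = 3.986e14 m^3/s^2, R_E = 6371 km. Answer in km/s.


r = 7426.8150 km = 7.426815e+06 m
V = sqrt(mu/r) = 7326.0073 m/s
di = 21.66 deg = 0.3780383 rad
dV = 2*V*sin(di/2) = 2*7326.0073*sin(0.1890192)
dV = 2753.0493 m/s = 2.7530 km/s

2.7530 km/s


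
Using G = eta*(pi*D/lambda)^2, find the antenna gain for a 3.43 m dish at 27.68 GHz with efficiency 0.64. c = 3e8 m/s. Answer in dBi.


lambda = c/f = 3e8 / 2.768e+10 = 0.01083815 m
G = eta*(pi*D/lambda)^2 = 0.64*(pi*3.43/0.01083815)^2
G = 632641.4188 (linear)
G = 10*log10(632641.4188) = 58.0116 dBi

58.0116 dBi


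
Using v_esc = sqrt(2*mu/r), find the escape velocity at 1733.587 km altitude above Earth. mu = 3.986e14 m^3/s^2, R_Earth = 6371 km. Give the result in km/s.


r = 6371.0 + 1733.587 = 8104.5870 km = 8.104587e+06 m
v_esc = sqrt(2*mu/r) = sqrt(2*3.986e14 / 8.104587e+06)
v_esc = 9917.8652 m/s = 9.9179 km/s

9.9179 km/s


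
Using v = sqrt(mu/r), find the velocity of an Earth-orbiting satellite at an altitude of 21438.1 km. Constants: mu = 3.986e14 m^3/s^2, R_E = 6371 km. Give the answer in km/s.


r = R_E + alt = 6371.0 + 21438.1 = 27809.1000 km = 2.78091e+07 m
v = sqrt(mu/r) = sqrt(3.986e14 / 2.78091e+07) = 3785.9527 m/s = 3.7860 km/s

3.7860 km/s


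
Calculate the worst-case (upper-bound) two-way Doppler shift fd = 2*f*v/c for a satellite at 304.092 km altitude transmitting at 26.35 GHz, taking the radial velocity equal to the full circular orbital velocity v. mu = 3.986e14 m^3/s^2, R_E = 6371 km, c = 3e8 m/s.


r = 6.675092e+06 m
v = sqrt(mu/r) = 7727.5179 m/s (worst-case radial velocity)
f = 26.35 GHz = 2.635e+10 Hz
fd = 2*f*v/c = 2*2.635e+10*7727.5179/3.0e+08
fd = 1.3574673e+06 Hz

1.3575e+06 Hz


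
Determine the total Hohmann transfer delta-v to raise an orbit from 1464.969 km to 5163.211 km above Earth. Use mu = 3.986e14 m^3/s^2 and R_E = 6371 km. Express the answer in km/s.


r1 = 7835.9690 km = 7.835969e+06 m
r2 = 11534.2110 km = 1.1534211e+07 m
dv1 = sqrt(mu/r1)*(sqrt(2*r2/(r1+r2)) - 1) = 651.1315 m/s
dv2 = sqrt(mu/r2)*(1 - sqrt(2*r1/(r1+r2))) = 590.8813 m/s
total dv = |dv1| + |dv2| = 651.1315 + 590.8813 = 1242.0127 m/s = 1.2420 km/s

1.2420 km/s


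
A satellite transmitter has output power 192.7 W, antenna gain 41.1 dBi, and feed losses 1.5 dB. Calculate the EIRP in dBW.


Pt = 192.7 W = 22.8488 dBW
EIRP = Pt_dBW + Gt - losses = 22.8488 + 41.1 - 1.5 = 62.4488 dBW

62.4488 dBW


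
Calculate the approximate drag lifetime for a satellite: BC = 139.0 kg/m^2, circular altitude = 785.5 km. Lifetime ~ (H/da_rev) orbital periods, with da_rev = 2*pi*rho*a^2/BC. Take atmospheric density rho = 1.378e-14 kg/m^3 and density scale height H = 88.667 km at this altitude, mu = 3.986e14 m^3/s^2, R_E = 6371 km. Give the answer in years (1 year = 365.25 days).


a = R_E + alt = 7156.5000 km = 7.1565e+06 m
da_rev = 2*pi*rho*a^2/BC = 2*pi*1.378e-14*(7.1565e+06)^2/139.0 = 0.031901833 m per revolution
N = H/da_rev = 88667.0000 m / 0.031901833 m = 2.7793701e+06 revolutions
P = 2*pi*sqrt(a^3/mu) = 6025.0719 s
lifetime = N*P = 2.7793701e+06 * 6025.0719 = 1.6745905e+10 s = 193818.3401 days
years = 193818.3401 / 365.25 = 530.6457 years

530.6457 years


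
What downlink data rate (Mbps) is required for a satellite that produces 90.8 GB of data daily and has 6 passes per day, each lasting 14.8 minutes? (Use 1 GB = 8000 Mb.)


total contact time = 6 * 14.8 * 60 = 5328.0000 s
data = 90.8 GB = 726400.0000 Mb
rate = 726400.0000 / 5328.0000 = 136.3363 Mbps

136.3363 Mbps


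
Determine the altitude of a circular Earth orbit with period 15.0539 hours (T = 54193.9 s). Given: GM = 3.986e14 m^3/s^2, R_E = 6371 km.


T = 54193.9 s
r = (mu*T^2/(4*pi^2))^(1/3) = (3.986e14 * 54193.9^2 / (4*pi^2))^(1/3)
r = 3.095229e+07 m = 30952.2903 km
alt = r - R_E = 30952.2903 - 6371 = 24581.2903 km

24581.2903 km


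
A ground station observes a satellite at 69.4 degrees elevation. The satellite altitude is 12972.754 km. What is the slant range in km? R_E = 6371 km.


h = 12972.754 km, el = 69.4 deg
d = -R_E*sin(el) + sqrt((R_E*sin(el))^2 + 2*R_E*h + h^2)
d = -6371.0000*sin(1.2113) + sqrt((6371.0000*0.9360595)^2 + 2*6371.0000*12972.754 + 12972.754^2)
d = 13249.8007 km

13249.8007 km


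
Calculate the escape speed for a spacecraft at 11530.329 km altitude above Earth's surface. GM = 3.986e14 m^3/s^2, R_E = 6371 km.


r = 6371.0 + 11530.329 = 17901.3290 km = 1.7901329e+07 m
v_esc = sqrt(2*mu/r) = sqrt(2*3.986e14 / 1.7901329e+07)
v_esc = 6673.3055 m/s = 6.6733 km/s

6.6733 km/s


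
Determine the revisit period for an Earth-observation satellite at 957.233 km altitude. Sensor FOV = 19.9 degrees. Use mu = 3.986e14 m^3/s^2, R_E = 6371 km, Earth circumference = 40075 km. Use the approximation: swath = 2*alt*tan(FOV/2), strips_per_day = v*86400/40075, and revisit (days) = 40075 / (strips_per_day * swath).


swath = 2*957.233*tan(0.1736603) = 335.8496 km
v = sqrt(mu/r) = 7375.1187 m/s = 7.3751 km/s
strips/day = v*86400/40075 = 7.3751*86400/40075 = 15.9004
coverage/day = strips * swath = 15.9004 * 335.8496 = 5340.1581 km
revisit = 40075 / 5340.1581 = 7.5045 days

7.5045 days


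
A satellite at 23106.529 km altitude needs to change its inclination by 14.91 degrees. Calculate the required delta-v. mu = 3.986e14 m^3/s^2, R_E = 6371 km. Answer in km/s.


r = 29477.5290 km = 2.9477529e+07 m
V = sqrt(mu/r) = 3677.2496 m/s
di = 14.91 deg = 0.2602286 rad
dV = 2*V*sin(di/2) = 2*3677.2496*sin(0.1301143)
dV = 954.2277 m/s = 0.9542277 km/s

0.9542 km/s


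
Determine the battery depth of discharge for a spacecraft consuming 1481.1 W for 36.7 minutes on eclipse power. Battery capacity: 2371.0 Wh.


E_used = P * t / 60 = 1481.1 * 36.7 / 60 = 905.9395 Wh
DOD = E_used / E_total * 100 = 905.9395 / 2371.0 * 100
DOD = 38.2092 %

38.2092 %


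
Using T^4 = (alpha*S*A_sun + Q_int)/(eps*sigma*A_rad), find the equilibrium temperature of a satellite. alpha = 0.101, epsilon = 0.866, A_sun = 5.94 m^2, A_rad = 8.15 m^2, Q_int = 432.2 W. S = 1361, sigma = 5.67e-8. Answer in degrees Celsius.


Numerator = alpha*S*A_sun + Q_int = 0.101*1361*5.94 + 432.2 = 1248.7183 W
Denominator = eps*sigma*A_rad = 0.866*5.67e-8*8.15 = 4.0018293e-07 W/K^4
T^4 = 3.1203688e+09 K^4
T = 236.3478 K = -36.8022 C

-36.8022 degrees Celsius


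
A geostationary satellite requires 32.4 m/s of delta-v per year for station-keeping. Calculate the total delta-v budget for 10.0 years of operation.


dV = rate * years = 32.4 * 10.0
dV = 324.0000 m/s

324.0000 m/s


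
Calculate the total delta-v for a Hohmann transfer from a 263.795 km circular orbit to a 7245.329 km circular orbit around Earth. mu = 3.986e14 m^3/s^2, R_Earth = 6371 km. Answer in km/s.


r1 = 6634.7950 km = 6.634795e+06 m
r2 = 13616.3290 km = 1.3616329e+07 m
dv1 = sqrt(mu/r1)*(sqrt(2*r2/(r1+r2)) - 1) = 1237.3049 m/s
dv2 = sqrt(mu/r2)*(1 - sqrt(2*r1/(r1+r2))) = 1030.8309 m/s
total dv = |dv1| + |dv2| = 1237.3049 + 1030.8309 = 2268.1358 m/s = 2.2681 km/s

2.2681 km/s


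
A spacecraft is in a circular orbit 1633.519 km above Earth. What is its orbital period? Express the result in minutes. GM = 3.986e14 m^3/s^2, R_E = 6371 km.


r = 8004.5190 km = 8.004519e+06 m
T = 2*pi*sqrt(r^3/mu) = 2*pi*sqrt(5.1286814e+20 / 3.986e14)
T = 7127.1202 s = 118.7853 min

118.7853 minutes


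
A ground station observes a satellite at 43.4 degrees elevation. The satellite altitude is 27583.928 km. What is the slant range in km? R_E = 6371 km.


h = 27583.928 km, el = 43.4 deg
d = -R_E*sin(el) + sqrt((R_E*sin(el))^2 + 2*R_E*h + h^2)
d = -6371.0000*sin(0.7574729) + sqrt((6371.0000*0.6870875)^2 + 2*6371.0000*27583.928 + 27583.928^2)
d = 29260.4820 km

29260.4820 km


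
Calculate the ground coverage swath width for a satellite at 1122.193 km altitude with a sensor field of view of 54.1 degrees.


FOV = 54.1 deg = 0.9442231 rad
swath = 2 * alt * tan(FOV/2) = 2 * 1122.193 * tan(0.4721116)
swath = 2 * 1122.193 * 0.5106252
swath = 1146.0400 km

1146.0400 km


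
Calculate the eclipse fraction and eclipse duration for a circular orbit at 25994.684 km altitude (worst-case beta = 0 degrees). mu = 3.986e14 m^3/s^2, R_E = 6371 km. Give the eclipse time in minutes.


r = 32365.6840 km
T = 965.7999 min
Eclipse fraction = arcsin(R_E/r)/pi = arcsin(6371.0000/32365.6840)/pi
= arcsin(0.1968443)/pi = 0.06306934
Eclipse duration = 0.06306934 * 965.7999 = 60.9124 min

60.9124 minutes


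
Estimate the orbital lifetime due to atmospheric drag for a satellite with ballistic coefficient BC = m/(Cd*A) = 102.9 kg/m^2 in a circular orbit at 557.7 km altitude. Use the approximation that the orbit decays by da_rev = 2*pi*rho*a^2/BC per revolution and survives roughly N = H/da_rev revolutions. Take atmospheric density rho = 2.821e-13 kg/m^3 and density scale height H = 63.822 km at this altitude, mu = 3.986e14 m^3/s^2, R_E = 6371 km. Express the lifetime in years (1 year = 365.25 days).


a = R_E + alt = 6928.7000 km = 6.9287e+06 m
da_rev = 2*pi*rho*a^2/BC = 2*pi*2.821e-13*(6.9287e+06)^2/102.9 = 0.826934469 m per revolution
N = H/da_rev = 63822.0000 m / 0.826934469 m = 77179.0298 revolutions
P = 2*pi*sqrt(a^3/mu) = 5739.6956 s
lifetime = N*P = 77179.0298 * 5739.6956 = 4.4298413e+08 s = 5127.1312 days
years = 5127.1312 / 365.25 = 14.0373 years

14.0373 years


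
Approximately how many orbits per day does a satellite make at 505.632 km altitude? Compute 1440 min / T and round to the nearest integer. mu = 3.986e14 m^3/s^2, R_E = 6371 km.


r = 6.876632e+06 m
T = 2*pi*sqrt(r^3/mu) = 5675.1180 s = 94.5853 min
revs/day = 1440 / 94.5853 = 15.2244
Rounded: 15 revolutions per day

15 revolutions per day


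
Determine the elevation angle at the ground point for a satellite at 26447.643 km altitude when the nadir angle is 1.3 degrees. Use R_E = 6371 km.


r = R_E + alt = 32818.6430 km
Law of sines in the satellite / Earth-center / ground-point triangle:
  sin(nadir)/R_E = sin(90 + el)/r  =>  cos(el) = (r/R_E)*sin(nadir)
cos(el) = (32818.6430 / 6371.0000) * sin(1.3 deg) = 0.1168682
el = arccos(0.1168682) = 83.2886 deg
(Earth-central angle = 90 - nadir - el = 5.4114 deg)

83.2886 degrees


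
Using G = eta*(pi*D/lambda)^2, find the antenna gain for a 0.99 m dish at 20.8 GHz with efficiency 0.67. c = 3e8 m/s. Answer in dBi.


lambda = c/f = 3e8 / 2.08e+10 = 0.01442308 m
G = eta*(pi*D/lambda)^2 = 0.67*(pi*0.99/0.01442308)^2
G = 31155.0963 (linear)
G = 10*log10(31155.0963) = 44.9353 dBi

44.9353 dBi


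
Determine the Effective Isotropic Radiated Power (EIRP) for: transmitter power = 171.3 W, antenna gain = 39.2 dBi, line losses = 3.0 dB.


Pt = 171.3 W = 22.3376 dBW
EIRP = Pt_dBW + Gt - losses = 22.3376 + 39.2 - 3.0 = 58.5376 dBW

58.5376 dBW


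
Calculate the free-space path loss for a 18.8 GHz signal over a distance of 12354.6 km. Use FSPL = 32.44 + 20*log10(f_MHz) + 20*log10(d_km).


f = 18.8 GHz = 18800.0000 MHz
d = 12354.6 km
FSPL = 32.44 + 20*log10(18800.0000) + 20*log10(12354.6)
FSPL = 32.44 + 85.4832 + 81.8366
FSPL = 199.7597 dB

199.7597 dB


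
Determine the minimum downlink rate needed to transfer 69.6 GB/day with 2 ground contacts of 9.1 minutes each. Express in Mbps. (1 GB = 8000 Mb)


total contact time = 2 * 9.1 * 60 = 1092.0000 s
data = 69.6 GB = 556800.0000 Mb
rate = 556800.0000 / 1092.0000 = 509.8901 Mbps

509.8901 Mbps


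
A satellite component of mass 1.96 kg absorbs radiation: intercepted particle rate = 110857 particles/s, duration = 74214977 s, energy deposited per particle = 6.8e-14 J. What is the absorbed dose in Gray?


Total energy deposited = rate * time * E_per
  = 110857 * 74214977 * 6.8e-14 = 0.559453 J
Dose = E_total / mass = 0.559453 / 1.96
Dose = 0.2854352 Gy

0.2854 Gy


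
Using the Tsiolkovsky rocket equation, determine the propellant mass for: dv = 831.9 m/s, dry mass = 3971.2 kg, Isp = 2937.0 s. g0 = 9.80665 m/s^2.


ve = Isp * g0 = 2937.0 * 9.80665 = 28802.131050 m/s
mass ratio = exp(dv/ve) = exp(831.9/28802.131050) = 1.02930445
m_prop = m_dry * (mr - 1) = 3971.2 * (1.02930445 - 1)
m_prop = 116.3738 kg

116.3738 kg


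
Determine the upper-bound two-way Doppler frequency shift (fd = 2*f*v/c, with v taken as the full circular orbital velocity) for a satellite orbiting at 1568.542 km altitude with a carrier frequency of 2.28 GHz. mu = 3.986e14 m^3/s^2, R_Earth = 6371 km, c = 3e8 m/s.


r = 7.939542e+06 m
v = sqrt(mu/r) = 7085.5068 m/s (worst-case radial velocity)
f = 2.28 GHz = 2.28e+09 Hz
fd = 2*f*v/c = 2*2.28e+09*7085.5068/3.0e+08
fd = 107699.7041 Hz

107699.7041 Hz


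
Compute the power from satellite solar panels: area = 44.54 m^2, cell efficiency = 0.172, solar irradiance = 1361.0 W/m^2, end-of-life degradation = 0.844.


P = area * eta * S * degradation
P = 44.54 * 0.172 * 1361.0 * 0.844
P = 8799.9303 W

8799.9303 W


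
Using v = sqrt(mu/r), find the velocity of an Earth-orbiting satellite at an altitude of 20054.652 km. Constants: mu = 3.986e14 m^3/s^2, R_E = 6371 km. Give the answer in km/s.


r = R_E + alt = 6371.0 + 20054.652 = 26425.6520 km = 2.6425652e+07 m
v = sqrt(mu/r) = sqrt(3.986e14 / 2.6425652e+07) = 3883.7905 m/s = 3.8838 km/s

3.8838 km/s


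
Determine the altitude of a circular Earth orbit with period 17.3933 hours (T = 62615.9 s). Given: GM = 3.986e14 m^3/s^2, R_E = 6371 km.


T = 62615.9 s
r = (mu*T^2/(4*pi^2))^(1/3) = (3.986e14 * 62615.9^2 / (4*pi^2))^(1/3)
r = 3.4081257e+07 m = 34081.2570 km
alt = r - R_E = 34081.2570 - 6371 = 27710.2570 km

27710.2570 km


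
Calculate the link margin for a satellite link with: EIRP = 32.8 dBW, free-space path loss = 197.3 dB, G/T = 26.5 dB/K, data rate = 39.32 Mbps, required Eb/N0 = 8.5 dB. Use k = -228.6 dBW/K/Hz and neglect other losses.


C/N0 = EIRP - FSPL + G/T - k = 32.8 - 197.3 + 26.5 - (-228.6)
C/N0 = 90.6000 dB-Hz
R_b = 39.32 Mbps = 3.932e+07 bps -> 10*log10(R_b) = 75.9461 dB-Hz
Eb/N0 = C/N0 - 10*log10(R_b) = 90.6000 - 75.9461 = 14.6539 dB
Margin = Eb/N0 - Eb/N0_req = 14.6539 - 8.5 = 6.1539 dB (link closes)

6.1539 dB


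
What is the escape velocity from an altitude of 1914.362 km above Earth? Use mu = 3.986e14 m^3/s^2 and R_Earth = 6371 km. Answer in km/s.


r = 6371.0 + 1914.362 = 8285.3620 km = 8.285362e+06 m
v_esc = sqrt(2*mu/r) = sqrt(2*3.986e14 / 8.285362e+06)
v_esc = 9809.0715 m/s = 9.8091 km/s

9.8091 km/s


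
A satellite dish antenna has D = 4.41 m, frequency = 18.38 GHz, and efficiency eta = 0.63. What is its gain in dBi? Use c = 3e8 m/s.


lambda = c/f = 3e8 / 1.838e+10 = 0.01632209 m
G = eta*(pi*D/lambda)^2 = 0.63*(pi*4.41/0.01632209)^2
G = 453906.0574 (linear)
G = 10*log10(453906.0574) = 56.5697 dBi

56.5697 dBi


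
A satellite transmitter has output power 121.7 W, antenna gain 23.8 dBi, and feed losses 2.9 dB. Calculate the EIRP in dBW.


Pt = 121.7 W = 20.8529 dBW
EIRP = Pt_dBW + Gt - losses = 20.8529 + 23.8 - 2.9 = 41.7529 dBW

41.7529 dBW


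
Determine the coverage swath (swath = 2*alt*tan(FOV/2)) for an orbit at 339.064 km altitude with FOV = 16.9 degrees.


FOV = 16.9 deg = 0.2949606 rad
swath = 2 * alt * tan(FOV/2) = 2 * 339.064 * tan(0.1474803)
swath = 2 * 339.064 * 0.148559
swath = 100.7420 km

100.7420 km


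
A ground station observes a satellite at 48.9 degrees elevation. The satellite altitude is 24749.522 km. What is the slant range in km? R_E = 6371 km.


h = 24749.522 km, el = 48.9 deg
d = -R_E*sin(el) + sqrt((R_E*sin(el))^2 + 2*R_E*h + h^2)
d = -6371.0000*sin(0.853466) + sqrt((6371.0000*0.7535634)^2 + 2*6371.0000*24749.522 + 24749.522^2)
d = 26036.4663 km

26036.4663 km


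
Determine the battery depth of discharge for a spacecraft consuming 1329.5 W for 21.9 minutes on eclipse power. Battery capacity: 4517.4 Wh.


E_used = P * t / 60 = 1329.5 * 21.9 / 60 = 485.2675 Wh
DOD = E_used / E_total * 100 = 485.2675 / 4517.4 * 100
DOD = 10.7422 %

10.7422 %


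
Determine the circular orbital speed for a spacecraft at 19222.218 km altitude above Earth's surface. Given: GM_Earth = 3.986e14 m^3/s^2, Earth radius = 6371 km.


r = R_E + alt = 6371.0 + 19222.218 = 25593.2180 km = 2.5593218e+07 m
v = sqrt(mu/r) = sqrt(3.986e14 / 2.5593218e+07) = 3946.4463 m/s = 3.9464 km/s

3.9464 km/s


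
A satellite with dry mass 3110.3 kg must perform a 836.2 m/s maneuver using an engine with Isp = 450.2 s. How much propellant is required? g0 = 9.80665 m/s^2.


ve = Isp * g0 = 450.2 * 9.80665 = 4414.953830 m/s
mass ratio = exp(dv/ve) = exp(836.2/4414.953830) = 1.20852639
m_prop = m_dry * (mr - 1) = 3110.3 * (1.20852639 - 1)
m_prop = 648.5796 kg

648.5796 kg
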